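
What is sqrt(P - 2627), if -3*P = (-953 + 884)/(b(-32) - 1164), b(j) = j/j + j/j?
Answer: I*sqrt(3547117714)/1162 ≈ 51.254*I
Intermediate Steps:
b(j) = 2 (b(j) = 1 + 1 = 2)
P = -23/1162 (P = -(-953 + 884)/(3*(2 - 1164)) = -(-23)/(-1162) = -(-23)*(-1)/1162 = -1/3*69/1162 = -23/1162 ≈ -0.019793)
sqrt(P - 2627) = sqrt(-23/1162 - 2627) = sqrt(-3052597/1162) = I*sqrt(3547117714)/1162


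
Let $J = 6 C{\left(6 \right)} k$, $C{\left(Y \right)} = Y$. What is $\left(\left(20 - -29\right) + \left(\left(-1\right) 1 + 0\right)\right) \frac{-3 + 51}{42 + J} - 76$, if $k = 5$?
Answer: $- \frac{2428}{37} \approx -65.622$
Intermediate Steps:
$J = 180$ ($J = 6 \cdot 6 \cdot 5 = 36 \cdot 5 = 180$)
$\left(\left(20 - -29\right) + \left(\left(-1\right) 1 + 0\right)\right) \frac{-3 + 51}{42 + J} - 76 = \left(\left(20 - -29\right) + \left(\left(-1\right) 1 + 0\right)\right) \frac{-3 + 51}{42 + 180} - 76 = \left(\left(20 + 29\right) + \left(-1 + 0\right)\right) \frac{48}{222} - 76 = \left(49 - 1\right) 48 \cdot \frac{1}{222} - 76 = 48 \cdot \frac{8}{37} - 76 = \frac{384}{37} - 76 = - \frac{2428}{37}$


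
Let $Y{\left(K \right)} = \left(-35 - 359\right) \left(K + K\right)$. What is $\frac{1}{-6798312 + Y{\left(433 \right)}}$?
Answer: $- \frac{1}{7139516} \approx -1.4007 \cdot 10^{-7}$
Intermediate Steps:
$Y{\left(K \right)} = - 788 K$ ($Y{\left(K \right)} = - 394 \cdot 2 K = - 788 K$)
$\frac{1}{-6798312 + Y{\left(433 \right)}} = \frac{1}{-6798312 - 341204} = \frac{1}{-7139516} = - \frac{1}{7139516}$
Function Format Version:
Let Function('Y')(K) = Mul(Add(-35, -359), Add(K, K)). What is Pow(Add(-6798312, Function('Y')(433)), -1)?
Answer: Rational(-1, 7139516) ≈ -1.4007e-7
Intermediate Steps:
Function('Y')(K) = Mul(-788, K) (Function('Y')(K) = Mul(-394, Mul(2, K)) = Mul(-788, K))
Pow(Add(-6798312, Function('Y')(433)), -1) = Pow(Add(-6798312, Mul(-788, 433)), -1) = Pow(Add(-6798312, -341204), -1) = Pow(-7139516, -1) = Rational(-1, 7139516)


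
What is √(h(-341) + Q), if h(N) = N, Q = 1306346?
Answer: √1306005 ≈ 1142.8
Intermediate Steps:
√(h(-341) + Q) = √(-341 + 1306346) = √1306005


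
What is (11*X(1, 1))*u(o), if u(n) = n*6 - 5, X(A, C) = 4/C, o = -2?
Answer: -748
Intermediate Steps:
u(n) = -5 + 6*n (u(n) = 6*n - 5 = -5 + 6*n)
(11*X(1, 1))*u(o) = (11*(4/1))*(-5 + 6*(-2)) = (11*(4*1))*(-5 - 12) = (11*4)*(-17) = 44*(-17) = -748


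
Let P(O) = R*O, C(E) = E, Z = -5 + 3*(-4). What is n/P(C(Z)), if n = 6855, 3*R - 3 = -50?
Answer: 20565/799 ≈ 25.738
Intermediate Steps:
R = -47/3 (R = 1 + (1/3)*(-50) = 1 - 50/3 = -47/3 ≈ -15.667)
Z = -17 (Z = -5 - 12 = -17)
P(O) = -47*O/3
n/P(C(Z)) = 6855/((-47/3*(-17))) = 6855/(799/3) = 6855*(3/799) = 20565/799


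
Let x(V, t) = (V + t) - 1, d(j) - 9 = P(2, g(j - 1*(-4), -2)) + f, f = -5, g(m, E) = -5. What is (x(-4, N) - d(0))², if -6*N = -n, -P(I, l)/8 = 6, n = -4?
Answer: 13225/9 ≈ 1469.4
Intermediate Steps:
P(I, l) = -48 (P(I, l) = -8*6 = -48)
d(j) = -44 (d(j) = 9 + (-48 - 5) = 9 - 53 = -44)
N = -⅔ (N = -(-1)*(-4)/6 = -⅙*4 = -⅔ ≈ -0.66667)
x(V, t) = -1 + V + t
(x(-4, N) - d(0))² = ((-1 - 4 - ⅔) - 1*(-44))² = (-17/3 + 44)² = (115/3)² = 13225/9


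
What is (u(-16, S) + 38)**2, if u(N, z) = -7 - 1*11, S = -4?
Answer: 400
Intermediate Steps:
u(N, z) = -18 (u(N, z) = -7 - 11 = -18)
(u(-16, S) + 38)**2 = (-18 + 38)**2 = 20**2 = 400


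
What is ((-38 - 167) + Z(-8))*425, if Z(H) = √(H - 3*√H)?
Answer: -87125 + 425*√(-8 - 6*I*√2) ≈ -86550.0 - 1332.6*I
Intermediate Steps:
((-38 - 167) + Z(-8))*425 = ((-38 - 167) + √(-8 - 6*I*√2))*425 = (-205 + √(-8 - 6*I*√2))*425 = -87125 + 425*√(-8 - 6*I*√2)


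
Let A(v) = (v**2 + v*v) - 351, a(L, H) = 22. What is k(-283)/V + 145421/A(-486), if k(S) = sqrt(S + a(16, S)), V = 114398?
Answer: 145421/472041 + 3*I*sqrt(29)/114398 ≈ 0.30807 + 0.00014122*I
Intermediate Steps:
A(v) = -351 + 2*v**2 (A(v) = (v**2 + v**2) - 351 = 2*v**2 - 351 = -351 + 2*v**2)
k(S) = sqrt(22 + S) (k(S) = sqrt(S + 22) = sqrt(22 + S))
k(-283)/V + 145421/A(-486) = sqrt(22 - 283)/114398 + 145421/(-351 + 2*(-486)**2) = sqrt(-261)*(1/114398) + 145421/(-351 + 2*236196) = (3*I*sqrt(29))*(1/114398) + 145421/(-351 + 472392) = 3*I*sqrt(29)/114398 + 145421/472041 = 145421/472041 + 3*I*sqrt(29)/114398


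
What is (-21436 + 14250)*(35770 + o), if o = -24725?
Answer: -79369370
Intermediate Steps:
(-21436 + 14250)*(35770 + o) = (-21436 + 14250)*(35770 - 24725) = -7186*11045 = -79369370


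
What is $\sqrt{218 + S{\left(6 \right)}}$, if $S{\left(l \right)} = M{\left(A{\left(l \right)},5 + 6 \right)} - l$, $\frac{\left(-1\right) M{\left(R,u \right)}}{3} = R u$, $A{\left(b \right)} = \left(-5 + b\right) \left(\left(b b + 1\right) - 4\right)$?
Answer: $i \sqrt{877} \approx 29.614 i$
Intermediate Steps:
$A{\left(b \right)} = \left(-5 + b\right) \left(-3 + b^{2}\right)$ ($A{\left(b \right)} = \left(-5 + b\right) \left(\left(b^{2} + 1\right) - 4\right) = \left(-5 + b\right) \left(\left(1 + b^{2}\right) - 4\right) = \left(-5 + b\right) \left(-3 + b^{2}\right)$)
$M{\left(R,u \right)} = - 3 R u$
$S{\left(l \right)} = -495 - 33 l^{3} + 98 l + 165 l^{2}$ ($S{\left(l \right)} = - 3 \left(15 + l^{3} - 5 l^{2} - 3 l\right) \left(5 + 6\right) - l = \left(-3\right) \left(15 + l^{3} - 5 l^{2} - 3 l\right) 11 - l = \left(-495 - 33 l^{3} + 99 l + 165 l^{2}\right) - l = -495 - 33 l^{3} + 98 l + 165 l^{2}$)
$\sqrt{218 + S{\left(6 \right)}} = \sqrt{218 + \left(-495 - 33 \cdot 6^{3} + 98 \cdot 6 + 165 \cdot 6^{2}\right)} = \sqrt{218 + \left(-495 - 7128 + 588 + 165 \cdot 36\right)} = \sqrt{218 + \left(-495 - 7128 + 588 + 5940\right)} = \sqrt{218 - 1095} = \sqrt{-877} = i \sqrt{877}$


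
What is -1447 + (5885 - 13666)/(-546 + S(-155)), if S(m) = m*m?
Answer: -33981894/23479 ≈ -1447.3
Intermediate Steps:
S(m) = m²
-1447 + (5885 - 13666)/(-546 + S(-155)) = -1447 + (5885 - 13666)/(-546 + (-155)²) = -1447 - 7781/(-546 + 24025) = -1447 - 7781/23479 = -33981894/23479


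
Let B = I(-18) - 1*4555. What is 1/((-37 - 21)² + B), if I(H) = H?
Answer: -1/1209 ≈ -0.00082713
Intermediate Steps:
B = -4573 (B = -18 - 1*4555 = -18 - 4555 = -4573)
1/((-37 - 21)² + B) = 1/((-37 - 21)² - 4573) = 1/((-58)² - 4573) = 1/(3364 - 4573) = 1/(-1209) = -1/1209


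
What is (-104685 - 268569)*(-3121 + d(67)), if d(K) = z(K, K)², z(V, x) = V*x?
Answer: -7520321592000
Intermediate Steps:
d(K) = K⁴ (d(K) = (K*K)² = (K²)² = K⁴)
(-104685 - 268569)*(-3121 + d(67)) = (-104685 - 268569)*(-3121 + 67⁴) = -373254*(-3121 + 20151121) = -373254*20148000 = -7520321592000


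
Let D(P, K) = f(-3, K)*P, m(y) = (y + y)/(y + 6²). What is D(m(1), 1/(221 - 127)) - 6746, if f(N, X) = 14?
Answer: -249574/37 ≈ -6745.2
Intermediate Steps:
m(y) = 2*y/(36 + y) (m(y) = (2*y)/(y + 36) = (2*y)/(36 + y) = 2*y/(36 + y))
D(P, K) = 14*P
D(m(1), 1/(221 - 127)) - 6746 = 14*(2*1/(36 + 1)) - 6746 = 14*(2*1/37) - 6746 = 14*(2*1*(1/37)) - 6746 = 14*(2/37) - 6746 = 28/37 - 6746 = -249574/37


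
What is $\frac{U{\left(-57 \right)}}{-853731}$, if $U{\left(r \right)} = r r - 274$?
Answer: $- \frac{2975}{853731} \approx -0.0034847$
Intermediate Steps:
$U{\left(r \right)} = -274 + r^{2}$ ($U{\left(r \right)} = r^{2} - 274 = -274 + r^{2}$)
$\frac{U{\left(-57 \right)}}{-853731} = \frac{-274 + \left(-57\right)^{2}}{-853731} = \left(-274 + 3249\right) \left(- \frac{1}{853731}\right) = 2975 \left(- \frac{1}{853731}\right) = - \frac{2975}{853731}$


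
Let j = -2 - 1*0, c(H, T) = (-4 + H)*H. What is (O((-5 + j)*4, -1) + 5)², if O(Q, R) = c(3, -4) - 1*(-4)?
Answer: 36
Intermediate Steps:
c(H, T) = H*(-4 + H)
j = -2 (j = -2 + 0 = -2)
O(Q, R) = 1 (O(Q, R) = 3*(-4 + 3) - 1*(-4) = 3*(-1) + 4 = -3 + 4 = 1)
(O((-5 + j)*4, -1) + 5)² = (1 + 5)² = 6² = 36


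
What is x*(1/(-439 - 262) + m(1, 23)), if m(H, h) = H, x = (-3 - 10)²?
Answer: 118300/701 ≈ 168.76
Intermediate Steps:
x = 169 (x = (-13)² = 169)
x*(1/(-439 - 262) + m(1, 23)) = 169*(1/(-439 - 262) + 1) = 169*(1/(-701) + 1) = 169*(-1/701 + 1) = 169*(700/701) = 118300/701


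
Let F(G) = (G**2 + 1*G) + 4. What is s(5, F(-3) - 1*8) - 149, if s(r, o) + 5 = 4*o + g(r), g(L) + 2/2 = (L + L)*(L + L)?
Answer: -47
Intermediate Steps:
F(G) = 4 + G + G**2 (F(G) = (G**2 + G) + 4 = (G + G**2) + 4 = 4 + G + G**2)
g(L) = -1 + 4*L**2 (g(L) = -1 + (L + L)*(L + L) = -1 + (2*L)*(2*L) = -1 + 4*L**2)
s(r, o) = -6 + 4*o + 4*r**2 (s(r, o) = -5 + (4*o + (-1 + 4*r**2)) = -5 + (-1 + 4*o + 4*r**2) = -6 + 4*o + 4*r**2)
s(5, F(-3) - 1*8) - 149 = (-6 + 4*((4 - 3 + (-3)**2) - 1*8) + 4*5**2) - 149 = (-6 + 4*((4 - 3 + 9) - 8) + 4*25) - 149 = (-6 + 4*(10 - 8) + 100) - 149 = (-6 + 4*2 + 100) - 149 = (-6 + 8 + 100) - 149 = 102 - 149 = -47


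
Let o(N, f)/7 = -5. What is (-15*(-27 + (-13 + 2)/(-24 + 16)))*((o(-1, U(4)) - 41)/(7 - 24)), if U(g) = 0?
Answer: 58425/34 ≈ 1718.4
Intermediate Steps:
o(N, f) = -35 (o(N, f) = 7*(-5) = -35)
(-15*(-27 + (-13 + 2)/(-24 + 16)))*((o(-1, U(4)) - 41)/(7 - 24)) = (-15*(-27 + (-13 + 2)/(-24 + 16)))*((-35 - 41)/(7 - 24)) = (-15*(-27 - 11/(-8)))*(-76/(-17)) = (-15*(-27 - 11*(-1/8)))*(-76*(-1/17)) = -15*(-27 + 11/8)*(76/17) = -15*(-205/8)*(76/17) = (3075/8)*(76/17) = 58425/34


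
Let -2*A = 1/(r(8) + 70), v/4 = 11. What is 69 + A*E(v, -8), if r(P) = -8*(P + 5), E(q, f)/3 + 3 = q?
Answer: 4815/68 ≈ 70.809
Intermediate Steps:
v = 44 (v = 4*11 = 44)
E(q, f) = -9 + 3*q
r(P) = -40 - 8*P (r(P) = -8*(5 + P) = -40 - 8*P)
A = 1/68 (A = -1/(2*((-40 - 8*8) + 70)) = -1/(2*((-40 - 64) + 70)) = -1/(2*(-104 + 70)) = -1/2/(-34) = -1/2*(-1/34) = 1/68 ≈ 0.014706)
69 + A*E(v, -8) = 69 + (-9 + 3*44)/68 = 69 + (-9 + 132)/68 = 69 + (1/68)*123 = 69 + 123/68 = 4815/68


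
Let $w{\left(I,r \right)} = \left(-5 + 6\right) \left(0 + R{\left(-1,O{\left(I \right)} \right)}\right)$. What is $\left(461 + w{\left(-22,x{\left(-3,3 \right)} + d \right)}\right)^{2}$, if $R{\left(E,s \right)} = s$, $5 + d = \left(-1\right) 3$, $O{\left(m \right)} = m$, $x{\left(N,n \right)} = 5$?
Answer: $192721$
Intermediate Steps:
$d = -8$ ($d = -5 - 3 = -8$)
$w{\left(I,r \right)} = I$ ($w{\left(I,r \right)} = \left(-5 + 6\right) \left(0 + I\right) = 1 I = I$)
$\left(461 + w{\left(-22,x{\left(-3,3 \right)} + d \right)}\right)^{2} = \left(461 - 22\right)^{2} = 439^{2} = 192721$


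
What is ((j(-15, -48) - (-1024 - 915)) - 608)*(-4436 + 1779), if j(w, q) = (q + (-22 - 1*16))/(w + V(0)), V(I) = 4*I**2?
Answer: -53275507/15 ≈ -3.5517e+6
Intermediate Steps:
j(w, q) = (-38 + q)/w (j(w, q) = (q + (-22 - 1*16))/(w + 4*0**2) = (q + (-22 - 16))/(w + 4*0) = (q - 38)/(w + 0) = (-38 + q)/w)
((j(-15, -48) - (-1024 - 915)) - 608)*(-4436 + 1779) = (((-38 - 48)/(-15) - (-1024 - 915)) - 608)*(-4436 + 1779) = ((-1/15*(-86) - 1*(-1939)) - 608)*(-2657) = ((86/15 + 1939) - 608)*(-2657) = (29171/15 - 608)*(-2657) = (20051/15)*(-2657) = -53275507/15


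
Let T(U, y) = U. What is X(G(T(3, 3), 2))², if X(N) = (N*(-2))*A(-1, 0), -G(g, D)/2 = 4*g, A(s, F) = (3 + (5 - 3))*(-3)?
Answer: 518400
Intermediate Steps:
A(s, F) = -15 (A(s, F) = (3 + 2)*(-3) = 5*(-3) = -15)
G(g, D) = -8*g
X(N) = 30*N (X(N) = (N*(-2))*(-15) = -2*N*(-15) = 30*N)
X(G(T(3, 3), 2))² = (30*(-8*3))² = (30*(-24))² = (-720)² = 518400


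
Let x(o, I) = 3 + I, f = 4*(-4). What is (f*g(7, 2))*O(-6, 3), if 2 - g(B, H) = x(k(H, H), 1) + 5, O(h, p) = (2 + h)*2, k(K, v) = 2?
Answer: -896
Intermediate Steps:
f = -16
O(h, p) = 4 + 2*h
g(B, H) = -7 (g(B, H) = 2 - ((3 + 1) + 5) = 2 - (4 + 5) = 2 - 1*9 = 2 - 9 = -7)
(f*g(7, 2))*O(-6, 3) = (-16*(-7))*(4 + 2*(-6)) = 112*(4 - 12) = 112*(-8) = -896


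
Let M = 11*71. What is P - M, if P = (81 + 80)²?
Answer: 25140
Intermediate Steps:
M = 781
P = 25921 (P = 161² = 25921)
P - M = 25921 - 1*781 = 25921 - 781 = 25140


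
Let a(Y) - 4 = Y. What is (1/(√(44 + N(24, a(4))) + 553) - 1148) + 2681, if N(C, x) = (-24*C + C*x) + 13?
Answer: 469307041/306136 - I*√327/306136 ≈ 1533.0 - 5.9069e-5*I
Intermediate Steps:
a(Y) = 4 + Y
N(C, x) = 13 - 24*C + C*x
(1/(√(44 + N(24, a(4))) + 553) - 1148) + 2681 = (1/(√(44 + (13 - 24*24 + 24*(4 + 4))) + 553) - 1148) + 2681 = (1/(√(44 + (13 - 576 + 24*8)) + 553) - 1148) + 2681 = (1/(√(44 + (13 - 576 + 192)) + 553) - 1148) + 2681 = (1/(√(44 - 371) + 553) - 1148) + 2681 = (1/(√(-327) + 553) - 1148) + 2681 = (1/(I*√327 + 553) - 1148) + 2681 = (1/(553 + I*√327) - 1148) + 2681 = (-1148 + 1/(553 + I*√327)) + 2681 = 1533 + 1/(553 + I*√327)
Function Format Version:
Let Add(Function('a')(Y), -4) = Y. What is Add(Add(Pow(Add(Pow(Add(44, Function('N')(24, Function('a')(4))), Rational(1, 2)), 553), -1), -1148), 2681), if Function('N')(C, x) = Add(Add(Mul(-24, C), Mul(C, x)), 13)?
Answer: Add(Rational(469307041, 306136), Mul(Rational(-1, 306136), I, Pow(327, Rational(1, 2)))) ≈ Add(1533.0, Mul(-5.9069e-5, I))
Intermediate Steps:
Function('a')(Y) = Add(4, Y)
Function('N')(C, x) = Add(13, Mul(-24, C), Mul(C, x))
Add(Add(Pow(Add(Pow(Add(44, Function('N')(24, Function('a')(4))), Rational(1, 2)), 553), -1), -1148), 2681) = Add(Add(Pow(Add(Pow(Add(44, Add(13, Mul(-24, 24), Mul(24, Add(4, 4)))), Rational(1, 2)), 553), -1), -1148), 2681) = Add(Add(Pow(Add(Pow(Add(44, Add(13, -576, Mul(24, 8))), Rational(1, 2)), 553), -1), -1148), 2681) = Add(Add(Pow(Add(Pow(Add(44, Add(13, -576, 192)), Rational(1, 2)), 553), -1), -1148), 2681) = Add(Add(Pow(Add(Pow(Add(44, -371), Rational(1, 2)), 553), -1), -1148), 2681) = Add(Add(Pow(Add(Pow(-327, Rational(1, 2)), 553), -1), -1148), 2681) = Add(Add(Pow(Add(Mul(I, Pow(327, Rational(1, 2))), 553), -1), -1148), 2681) = Add(Add(Pow(Add(553, Mul(I, Pow(327, Rational(1, 2)))), -1), -1148), 2681) = Add(Add(-1148, Pow(Add(553, Mul(I, Pow(327, Rational(1, 2)))), -1)), 2681) = Add(1533, Pow(Add(553, Mul(I, Pow(327, Rational(1, 2)))), -1))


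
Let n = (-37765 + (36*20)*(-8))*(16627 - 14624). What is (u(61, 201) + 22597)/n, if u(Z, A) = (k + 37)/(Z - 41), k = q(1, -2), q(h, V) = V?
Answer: -18079/69744460 ≈ -0.00025922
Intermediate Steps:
k = -2
u(Z, A) = 35/(-41 + Z) (u(Z, A) = (-2 + 37)/(Z - 41) = 35/(-41 + Z))
n = -87180575 (n = (-37765 + 720*(-8))*2003 = (-37765 - 5760)*2003 = -43525*2003 = -87180575)
(u(61, 201) + 22597)/n = (35/(-41 + 61) + 22597)/(-87180575) = (35/20 + 22597)*(-1/87180575) = (35*(1/20) + 22597)*(-1/87180575) = (7/4 + 22597)*(-1/87180575) = (90395/4)*(-1/87180575) = -18079/69744460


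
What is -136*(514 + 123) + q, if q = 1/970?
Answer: -84033039/970 ≈ -86632.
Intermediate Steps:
q = 1/970 ≈ 0.0010309
-136*(514 + 123) + q = -136*(514 + 123) + 1/970 = -136*637 + 1/970 = -86632 + 1/970 = -84033039/970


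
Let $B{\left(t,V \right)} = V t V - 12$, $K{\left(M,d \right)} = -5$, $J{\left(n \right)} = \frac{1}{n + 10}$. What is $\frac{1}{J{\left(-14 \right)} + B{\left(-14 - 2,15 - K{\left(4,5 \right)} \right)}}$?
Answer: $- \frac{4}{25649} \approx -0.00015595$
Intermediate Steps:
$J{\left(n \right)} = \frac{1}{10 + n}$
$B{\left(t,V \right)} = -12 + t V^{2}$ ($B{\left(t,V \right)} = t V^{2} - 12 = -12 + t V^{2}$)
$\frac{1}{J{\left(-14 \right)} + B{\left(-14 - 2,15 - K{\left(4,5 \right)} \right)}} = \frac{1}{\frac{1}{10 - 14} + \left(-12 + \left(-14 - 2\right) \left(15 - -5\right)^{2}\right)} = \frac{1}{\frac{1}{-4} - \left(12 + 16 \left(15 + 5\right)^{2}\right)} = \frac{1}{- \frac{1}{4} - \left(12 + 16 \cdot 20^{2}\right)} = \frac{1}{- \frac{1}{4} - 6412} = \frac{1}{- \frac{25649}{4}} = - \frac{4}{25649}$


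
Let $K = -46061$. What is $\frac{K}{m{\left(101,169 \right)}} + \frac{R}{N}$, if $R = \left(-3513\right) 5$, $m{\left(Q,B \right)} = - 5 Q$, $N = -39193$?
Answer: $\frac{1814139098}{19792465} \approx 91.658$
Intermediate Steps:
$R = -17565$
$\frac{K}{m{\left(101,169 \right)}} + \frac{R}{N} = - \frac{46061}{\left(-5\right) 101} - \frac{17565}{-39193} = - \frac{46061}{-505} - - \frac{17565}{39193} = \left(-46061\right) \left(- \frac{1}{505}\right) + \frac{17565}{39193} = \frac{46061}{505} + \frac{17565}{39193} = \frac{1814139098}{19792465}$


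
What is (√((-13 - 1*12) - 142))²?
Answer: -167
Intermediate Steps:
(√((-13 - 1*12) - 142))² = (√((-13 - 12) - 142))² = (√(-25 - 142))² = (√(-167))² = (I*√167)² = -167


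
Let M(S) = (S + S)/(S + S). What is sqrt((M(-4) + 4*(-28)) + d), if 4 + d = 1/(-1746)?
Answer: I*sqrt(38953454)/582 ≈ 10.724*I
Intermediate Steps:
M(S) = 1 (M(S) = (2*S)/((2*S)) = (2*S)*(1/(2*S)) = 1)
d = -6985/1746 (d = -4 + 1/(-1746) = -4 - 1/1746 = -6985/1746 ≈ -4.0006)
sqrt((M(-4) + 4*(-28)) + d) = sqrt((1 + 4*(-28)) - 6985/1746) = sqrt((1 - 112) - 6985/1746) = sqrt(-111 - 6985/1746) = sqrt(-200791/1746) = I*sqrt(38953454)/582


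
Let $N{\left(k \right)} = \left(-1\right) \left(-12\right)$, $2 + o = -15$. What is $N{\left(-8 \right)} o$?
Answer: $-204$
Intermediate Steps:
$o = -17$ ($o = -2 - 15 = -17$)
$N{\left(k \right)} = 12$
$N{\left(-8 \right)} o = 12 \left(-17\right) = -204$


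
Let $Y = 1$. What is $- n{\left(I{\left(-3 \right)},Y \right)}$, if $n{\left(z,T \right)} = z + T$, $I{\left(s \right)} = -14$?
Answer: $13$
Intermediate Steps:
$n{\left(z,T \right)} = T + z$
$- n{\left(I{\left(-3 \right)},Y \right)} = - (1 - 14) = \left(-1\right) \left(-13\right) = 13$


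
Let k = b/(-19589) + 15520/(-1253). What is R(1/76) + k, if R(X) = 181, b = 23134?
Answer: 4109639895/24545017 ≈ 167.43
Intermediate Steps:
k = -333008182/24545017 (k = 23134/(-19589) + 15520/(-1253) = 23134*(-1/19589) + 15520*(-1/1253) = -23134/19589 - 15520/1253 = -333008182/24545017 ≈ -13.567)
R(1/76) + k = 181 - 333008182/24545017 = 4109639895/24545017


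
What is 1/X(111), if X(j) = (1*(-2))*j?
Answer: -1/222 ≈ -0.0045045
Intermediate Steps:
X(j) = -2*j
1/X(111) = 1/(-2*111) = 1/(-222) = -1/222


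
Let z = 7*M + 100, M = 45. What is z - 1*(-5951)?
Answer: 6366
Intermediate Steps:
z = 415 (z = 7*45 + 100 = 315 + 100 = 415)
z - 1*(-5951) = 415 - 1*(-5951) = 415 + 5951 = 6366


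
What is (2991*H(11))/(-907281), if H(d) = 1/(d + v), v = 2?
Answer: -997/3931551 ≈ -0.00025359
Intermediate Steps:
H(d) = 1/(2 + d) (H(d) = 1/(d + 2) = 1/(2 + d))
(2991*H(11))/(-907281) = (2991/(2 + 11))/(-907281) = (2991/13)*(-1/907281) = -997/3931551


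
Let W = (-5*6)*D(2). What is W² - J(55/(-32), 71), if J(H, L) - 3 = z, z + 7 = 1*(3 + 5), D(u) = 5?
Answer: 22496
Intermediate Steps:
z = 1 (z = -7 + 1*(3 + 5) = -7 + 1*8 = -7 + 8 = 1)
J(H, L) = 4 (J(H, L) = 3 + 1 = 4)
W = -150 (W = -5*6*5 = -30*5 = -150)
W² - J(55/(-32), 71) = (-150)² - 1*4 = 22500 - 4 = 22496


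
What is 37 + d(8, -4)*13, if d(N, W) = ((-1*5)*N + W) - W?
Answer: -483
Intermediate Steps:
d(N, W) = -5*N (d(N, W) = (-5*N + W) - W = (W - 5*N) - W = -5*N)
37 + d(8, -4)*13 = 37 - 5*8*13 = 37 - 40*13 = 37 - 520 = -483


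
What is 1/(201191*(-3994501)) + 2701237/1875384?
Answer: 310124254482532769/215309528511927192 ≈ 1.4404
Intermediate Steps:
1/(201191*(-3994501)) + 2701237/1875384 = (1/201191)*(-1/3994501) + 2701237*(1/1875384) = -1/803657650691 + 385891/267912 = 310124254482532769/215309528511927192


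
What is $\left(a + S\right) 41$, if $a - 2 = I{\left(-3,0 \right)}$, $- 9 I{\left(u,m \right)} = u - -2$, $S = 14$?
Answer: $\frac{5945}{9} \approx 660.56$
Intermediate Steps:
$I{\left(u,m \right)} = - \frac{2}{9} - \frac{u}{9}$ ($I{\left(u,m \right)} = - \frac{u - -2}{9} = - \frac{u + 2}{9} = - \frac{2 + u}{9} = - \frac{2}{9} - \frac{u}{9}$)
$a = \frac{19}{9}$ ($a = 2 - - \frac{1}{9} = 2 + \left(- \frac{2}{9} + \frac{1}{3}\right) = 2 + \frac{1}{9} = \frac{19}{9} \approx 2.1111$)
$\left(a + S\right) 41 = \left(\frac{19}{9} + 14\right) 41 = \frac{145}{9} \cdot 41 = \frac{5945}{9}$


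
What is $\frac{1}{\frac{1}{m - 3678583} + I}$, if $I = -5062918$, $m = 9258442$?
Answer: $- \frac{5579859}{28250368568561} \approx -1.9751 \cdot 10^{-7}$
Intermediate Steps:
$\frac{1}{\frac{1}{m - 3678583} + I} = \frac{1}{\frac{1}{9258442 - 3678583} - 5062918} = \frac{1}{\frac{1}{5579859} - 5062918} = \frac{1}{- \frac{28250368568561}{5579859}} = - \frac{5579859}{28250368568561}$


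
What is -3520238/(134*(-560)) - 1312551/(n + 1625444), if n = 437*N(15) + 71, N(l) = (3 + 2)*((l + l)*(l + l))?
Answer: 179232198179/3850640080 ≈ 46.546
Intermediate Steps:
N(l) = 20*l² (N(l) = 5*((2*l)*(2*l)) = 5*(4*l²) = 20*l²)
n = 1966571 (n = 437*(20*15²) + 71 = 437*(20*225) + 71 = 437*4500 + 71 = 1966500 + 71 = 1966571)
-3520238/(134*(-560)) - 1312551/(n + 1625444) = -3520238/(134*(-560)) - 1312551/(1966571 + 1625444) = -3520238/(-75040) - 1312551/3592015 = -3520238*(-1/75040) - 1312551*1/3592015 = 1760119/37520 - 1312551/3592015 = 179232198179/3850640080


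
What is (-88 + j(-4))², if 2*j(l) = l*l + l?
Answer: 6724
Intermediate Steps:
j(l) = l/2 + l²/2 (j(l) = (l*l + l)/2 = (l² + l)/2 = (l + l²)/2 = l/2 + l²/2)
(-88 + j(-4))² = (-88 + (½)*(-4)*(1 - 4))² = (-88 + (½)*(-4)*(-3))² = (-88 + 6)² = (-82)² = 6724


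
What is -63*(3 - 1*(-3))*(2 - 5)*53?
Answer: 60102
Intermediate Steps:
-63*(3 - 1*(-3))*(2 - 5)*53 = -63*(3 + 3)*(-3)*53 = -378*(-3)*53 = -63*(-18)*53 = 1134*53 = 60102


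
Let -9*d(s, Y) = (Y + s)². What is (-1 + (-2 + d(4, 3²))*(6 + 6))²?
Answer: 564001/9 ≈ 62667.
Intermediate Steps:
d(s, Y) = -(Y + s)²/9
(-1 + (-2 + d(4, 3²))*(6 + 6))² = (-1 + (-2 - (3² + 4)²/9)*(6 + 6))² = (-1 + (-2 - (9 + 4)²/9)*12)² = (-1 + (-2 - ⅑*13²)*12)² = (-1 + (-2 - ⅑*169)*12)² = (-1 + (-2 - 169/9)*12)² = (-1 - 187/9*12)² = (-1 - 748/3)² = (-751/3)² = 564001/9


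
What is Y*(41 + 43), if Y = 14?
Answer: 1176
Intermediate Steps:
Y*(41 + 43) = 14*(41 + 43) = 14*84 = 1176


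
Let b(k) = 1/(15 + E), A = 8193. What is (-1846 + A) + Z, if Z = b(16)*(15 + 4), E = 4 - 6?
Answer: 82530/13 ≈ 6348.5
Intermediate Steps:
E = -2
b(k) = 1/13 (b(k) = 1/(15 - 2) = 1/13)
Z = 19/13 (Z = (15 + 4)/13 = (1/13)*19 = 19/13 ≈ 1.4615)
(-1846 + A) + Z = (-1846 + 8193) + 19/13 = 6347 + 19/13 = 82530/13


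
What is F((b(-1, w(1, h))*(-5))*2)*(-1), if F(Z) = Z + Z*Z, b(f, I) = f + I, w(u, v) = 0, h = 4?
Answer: -110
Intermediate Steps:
b(f, I) = I + f
F(Z) = Z + Z²
F((b(-1, w(1, h))*(-5))*2)*(-1) = ((((0 - 1)*(-5))*2)*(1 + ((0 - 1)*(-5))*2))*(-1) = ((-1*(-5)*2)*(1 - 1*(-5)*2))*(-1) = ((5*2)*(1 + 5*2))*(-1) = (10*(1 + 10))*(-1) = (10*11)*(-1) = 110*(-1) = -110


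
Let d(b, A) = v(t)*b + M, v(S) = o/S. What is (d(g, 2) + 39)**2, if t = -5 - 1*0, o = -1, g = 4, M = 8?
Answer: 57121/25 ≈ 2284.8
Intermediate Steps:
t = -5 (t = -5 + 0 = -5)
v(S) = -1/S
d(b, A) = 8 + b/5 (d(b, A) = (-1/(-5))*b + 8 = (-1*(-1/5))*b + 8 = b/5 + 8 = 8 + b/5)
(d(g, 2) + 39)**2 = ((8 + (1/5)*4) + 39)**2 = ((8 + 4/5) + 39)**2 = (44/5 + 39)**2 = (239/5)**2 = 57121/25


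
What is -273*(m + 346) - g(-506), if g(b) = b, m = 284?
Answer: -171484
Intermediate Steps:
-273*(m + 346) - g(-506) = -273*(284 + 346) - 1*(-506) = -273*630 + 506 = -171990 + 506 = -171484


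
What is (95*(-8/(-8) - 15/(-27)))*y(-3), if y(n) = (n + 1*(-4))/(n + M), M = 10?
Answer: -1330/9 ≈ -147.78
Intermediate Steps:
y(n) = (-4 + n)/(10 + n) (y(n) = (n + 1*(-4))/(n + 10) = (n - 4)/(10 + n) = (-4 + n)/(10 + n))
(95*(-8/(-8) - 15/(-27)))*y(-3) = (95*(-8/(-8) - 15/(-27)))*((-4 - 3)/(10 - 3)) = (95*(-8*(-1/8) - 15*(-1/27)))*(-7/7) = (95*(1 + 5/9))*((1/7)*(-7)) = (95*(14/9))*(-1) = (1330/9)*(-1) = -1330/9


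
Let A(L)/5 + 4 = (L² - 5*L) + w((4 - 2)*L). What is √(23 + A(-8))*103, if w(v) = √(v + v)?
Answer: 103*√(523 + 20*I*√2) ≈ 2356.4 + 63.671*I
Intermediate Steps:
w(v) = √2*√v (w(v) = √(2*v) = √2*√v)
A(L) = -20 - 25*L + 5*L² + 10*√L (A(L) = -20 + 5*((L² - 5*L) + √2*√((4 - 2)*L)) = -20 + 5*((L² - 5*L) + √2*√(2*L)) = -20 + 5*((L² - 5*L) + √2*(√2*√L)) = -20 + 5*((L² - 5*L) + 2*√L) = -20 + 5*(L² - 5*L + 2*√L) = -20 + (-25*L + 5*L² + 10*√L) = -20 - 25*L + 5*L² + 10*√L)
√(23 + A(-8))*103 = √(23 + (-20 - 25*(-8) + 5*(-8)² + 10*√(-8)))*103 = √(23 + (-20 + 200 + 5*64 + 10*(2*I*√2)))*103 = √(23 + (-20 + 200 + 320 + 20*I*√2))*103 = √(23 + (500 + 20*I*√2))*103 = √(523 + 20*I*√2)*103 = 103*√(523 + 20*I*√2)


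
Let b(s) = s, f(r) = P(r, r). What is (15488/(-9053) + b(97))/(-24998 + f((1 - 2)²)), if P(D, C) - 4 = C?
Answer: -26141/6856413 ≈ -0.0038126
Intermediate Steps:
P(D, C) = 4 + C
f(r) = 4 + r
(15488/(-9053) + b(97))/(-24998 + f((1 - 2)²)) = (15488/(-9053) + 97)/(-24998 + (4 + (1 - 2)²)) = (15488*(-1/9053) + 97)/(-24998 + (4 + (-1)²)) = (-1408/823 + 97)/(-24998 + (4 + 1)) = 78423/(823*(-24998 + 5)) = (78423/823)/(-24993) = (78423/823)*(-1/24993) = -26141/6856413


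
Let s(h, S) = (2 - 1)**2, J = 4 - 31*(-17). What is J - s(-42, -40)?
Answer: 530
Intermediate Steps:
J = 531 (J = 4 + 527 = 531)
s(h, S) = 1 (s(h, S) = 1**2 = 1)
J - s(-42, -40) = 531 - 1*1 = 531 - 1 = 530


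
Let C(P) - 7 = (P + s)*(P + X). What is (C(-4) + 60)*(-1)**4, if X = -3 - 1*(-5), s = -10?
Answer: 95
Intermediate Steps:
X = 2 (X = -3 + 5 = 2)
C(P) = 7 + (-10 + P)*(2 + P) (C(P) = 7 + (P - 10)*(P + 2) = 7 + (-10 + P)*(2 + P))
(C(-4) + 60)*(-1)**4 = ((-13 + (-4)**2 - 8*(-4)) + 60)*(-1)**4 = ((-13 + 16 + 32) + 60)*1 = (35 + 60)*1 = 95*1 = 95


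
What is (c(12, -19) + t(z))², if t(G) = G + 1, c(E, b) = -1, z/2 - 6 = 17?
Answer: 2116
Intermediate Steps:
z = 46 (z = 12 + 2*17 = 12 + 34 = 46)
t(G) = 1 + G
(c(12, -19) + t(z))² = (-1 + (1 + 46))² = (-1 + 47)² = 46² = 2116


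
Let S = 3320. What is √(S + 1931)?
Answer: √5251 ≈ 72.464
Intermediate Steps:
√(S + 1931) = √(3320 + 1931) = √5251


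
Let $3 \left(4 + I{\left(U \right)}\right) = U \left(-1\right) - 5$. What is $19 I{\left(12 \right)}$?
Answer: $- \frac{551}{3} \approx -183.67$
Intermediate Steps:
$I{\left(U \right)} = - \frac{17}{3} - \frac{U}{3}$ ($I{\left(U \right)} = -4 + \frac{U \left(-1\right) - 5}{3} = -4 + \frac{- U - 5}{3} = -4 + \frac{-5 - U}{3} = -4 - \left(\frac{5}{3} + \frac{U}{3}\right) = - \frac{17}{3} - \frac{U}{3}$)
$19 I{\left(12 \right)} = 19 \left(- \frac{17}{3} - 4\right) = 19 \left(- \frac{29}{3}\right) = - \frac{551}{3}$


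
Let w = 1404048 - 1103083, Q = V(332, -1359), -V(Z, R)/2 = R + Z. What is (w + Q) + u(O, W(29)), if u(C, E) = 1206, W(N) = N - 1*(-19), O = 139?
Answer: 304225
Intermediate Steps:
W(N) = 19 + N (W(N) = N + 19 = 19 + N)
V(Z, R) = -2*R - 2*Z (V(Z, R) = -2*(R + Z) = -2*R - 2*Z)
Q = 2054 (Q = -2*(-1359) - 2*332 = 2718 - 664 = 2054)
w = 300965
(w + Q) + u(O, W(29)) = (300965 + 2054) + 1206 = 303019 + 1206 = 304225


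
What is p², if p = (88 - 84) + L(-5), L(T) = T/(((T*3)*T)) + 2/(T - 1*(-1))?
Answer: 10609/900 ≈ 11.788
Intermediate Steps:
L(T) = 2/(1 + T) + 1/(3*T) (L(T) = T/(((3*T)*T)) + 2/(T + 1) = T/((3*T²)) + 2/(1 + T) = T*(1/(3*T²)) + 2/(1 + T) = 1/(3*T) + 2/(1 + T) = 2/(1 + T) + 1/(3*T))
p = 103/30 (p = (88 - 84) + (⅓)*(1 + 7*(-5))/(-5*(1 - 5)) = 4 + (⅓)*(-⅕)*(1 - 35)/(-4) = 4 + (⅓)*(-⅕)*(-¼)*(-34) = 4 - 17/30 = 103/30 ≈ 3.4333)
p² = (103/30)² = 10609/900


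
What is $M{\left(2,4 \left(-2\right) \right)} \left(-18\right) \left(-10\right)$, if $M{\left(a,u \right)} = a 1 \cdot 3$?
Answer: $1080$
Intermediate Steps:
$M{\left(a,u \right)} = 3 a$ ($M{\left(a,u \right)} = a 3 = 3 a$)
$M{\left(2,4 \left(-2\right) \right)} \left(-18\right) \left(-10\right) = 3 \cdot 2 \left(-18\right) \left(-10\right) = 6 \left(-18\right) \left(-10\right) = \left(-108\right) \left(-10\right) = 1080$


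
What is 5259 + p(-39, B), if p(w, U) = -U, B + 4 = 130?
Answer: 5133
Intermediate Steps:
B = 126 (B = -4 + 130 = 126)
5259 + p(-39, B) = 5259 - 1*126 = 5259 - 126 = 5133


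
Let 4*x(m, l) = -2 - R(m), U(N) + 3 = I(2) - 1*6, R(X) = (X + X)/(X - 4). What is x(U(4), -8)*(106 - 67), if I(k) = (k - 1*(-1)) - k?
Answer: -65/2 ≈ -32.500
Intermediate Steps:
I(k) = 1 (I(k) = (k + 1) - k = (1 + k) - k = 1)
R(X) = 2*X/(-4 + X) (R(X) = (2*X)/(-4 + X) = 2*X/(-4 + X))
U(N) = -8 (U(N) = -3 + (1 - 1*6) = -3 + (1 - 6) = -3 - 5 = -8)
x(m, l) = -1/2 - m/(2*(-4 + m)) (x(m, l) = (-2 - 2*m/(-4 + m))/4 = -1/2 - m/(2*(-4 + m)))
x(U(4), -8)*(106 - 67) = ((2 - 1*(-8))/(-4 - 8))*(106 - 67) = ((2 + 8)/(-12))*39 = -1/12*10*39 = -5/6*39 = -65/2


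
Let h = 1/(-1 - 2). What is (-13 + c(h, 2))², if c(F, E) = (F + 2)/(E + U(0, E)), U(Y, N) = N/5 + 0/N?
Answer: 196249/1296 ≈ 151.43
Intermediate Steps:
U(Y, N) = N/5 (U(Y, N) = N*(⅕) + 0 = N/5 + 0 = N/5)
h = -⅓ (h = 1/(-3) = -⅓ ≈ -0.33333)
c(F, E) = 5*(2 + F)/(6*E) (c(F, E) = (F + 2)/(E + E/5) = (2 + F)/((6*E/5)) = (2 + F)*(5/(6*E)) = 5*(2 + F)/(6*E))
(-13 + c(h, 2))² = (-13 + (⅚)*(2 - ⅓)/2)² = (-13 + (⅚)*(½)*(5/3))² = (-13 + 25/36)² = (-443/36)² = 196249/1296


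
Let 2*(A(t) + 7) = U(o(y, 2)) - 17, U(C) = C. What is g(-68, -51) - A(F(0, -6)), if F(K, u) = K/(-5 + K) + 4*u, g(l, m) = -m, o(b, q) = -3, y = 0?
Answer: 68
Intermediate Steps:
F(K, u) = 4*u + K/(-5 + K) (F(K, u) = K/(-5 + K) + 4*u = 4*u + K/(-5 + K))
A(t) = -17 (A(t) = -7 + (-3 - 17)/2 = -7 + (½)*(-20) = -7 - 10 = -17)
g(-68, -51) - A(F(0, -6)) = -1*(-51) - 1*(-17) = 51 + 17 = 68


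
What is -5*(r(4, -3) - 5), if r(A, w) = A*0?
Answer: 25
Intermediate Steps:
r(A, w) = 0
-5*(r(4, -3) - 5) = -5*(0 - 5) = -5*(-5) = 25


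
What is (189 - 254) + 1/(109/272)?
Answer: -6813/109 ≈ -62.505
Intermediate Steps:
(189 - 254) + 1/(109/272) = -65 + 1/(109*(1/272)) = -65 + 1/(109/272) = -65 + 272/109 = -6813/109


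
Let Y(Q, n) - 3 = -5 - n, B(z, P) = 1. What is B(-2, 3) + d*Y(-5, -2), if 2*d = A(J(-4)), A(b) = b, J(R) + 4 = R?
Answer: 1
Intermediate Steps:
J(R) = -4 + R
Y(Q, n) = -2 - n (Y(Q, n) = 3 + (-5 - n) = -2 - n)
d = -4 (d = (-4 - 4)/2 = (1/2)*(-8) = -4)
B(-2, 3) + d*Y(-5, -2) = 1 - 4*(-2 - 1*(-2)) = 1 - 4*(-2 + 2) = 1 - 4*0 = 1 + 0 = 1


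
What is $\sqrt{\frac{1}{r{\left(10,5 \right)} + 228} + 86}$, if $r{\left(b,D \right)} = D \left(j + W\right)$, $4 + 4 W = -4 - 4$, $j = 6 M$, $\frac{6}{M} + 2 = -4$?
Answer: $\frac{\sqrt{2880237}}{183} \approx 9.2739$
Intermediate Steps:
$M = -1$ ($M = \frac{6}{-2 - 4} = \frac{6}{-6} = 6 \left(- \frac{1}{6}\right) = -1$)
$j = -6$ ($j = 6 \left(-1\right) = -6$)
$W = -3$ ($W = -1 + \frac{-4 - 4}{4} = -1 + \frac{1}{4} \left(-8\right) = -1 - 2 = -3$)
$r{\left(b,D \right)} = - 9 D$ ($r{\left(b,D \right)} = D \left(-6 - 3\right) = D \left(-9\right) = - 9 D$)
$\sqrt{\frac{1}{r{\left(10,5 \right)} + 228} + 86} = \sqrt{\frac{1}{\left(-9\right) 5 + 228} + 86} = \sqrt{\frac{1}{-45 + 228} + 86} = \sqrt{\frac{1}{183} + 86} = \sqrt{\frac{15739}{183}} = \frac{\sqrt{2880237}}{183}$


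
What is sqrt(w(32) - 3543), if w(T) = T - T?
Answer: I*sqrt(3543) ≈ 59.523*I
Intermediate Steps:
w(T) = 0
sqrt(w(32) - 3543) = sqrt(0 - 3543) = sqrt(-3543) = I*sqrt(3543)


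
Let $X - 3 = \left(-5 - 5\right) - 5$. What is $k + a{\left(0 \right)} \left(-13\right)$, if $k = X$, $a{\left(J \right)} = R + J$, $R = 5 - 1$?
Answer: $-64$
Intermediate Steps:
$R = 4$
$a{\left(J \right)} = 4 + J$
$X = -12$ ($X = 3 - 15 = -12$)
$k = -12$
$k + a{\left(0 \right)} \left(-13\right) = -12 + \left(4 + 0\right) \left(-13\right) = -12 + 4 \left(-13\right) = -12 - 52 = -64$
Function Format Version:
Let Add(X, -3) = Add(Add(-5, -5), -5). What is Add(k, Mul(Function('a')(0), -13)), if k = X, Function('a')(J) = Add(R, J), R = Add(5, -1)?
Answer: -64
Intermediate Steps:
R = 4
Function('a')(J) = Add(4, J)
X = -12 (X = Add(3, Add(Add(-5, -5), -5)) = Add(3, Add(-10, -5)) = Add(3, -15) = -12)
k = -12
Add(k, Mul(Function('a')(0), -13)) = Add(-12, Mul(Add(4, 0), -13)) = Add(-12, Mul(4, -13)) = Add(-12, -52) = -64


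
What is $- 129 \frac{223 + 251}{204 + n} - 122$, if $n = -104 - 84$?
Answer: $- \frac{31549}{8} \approx -3943.6$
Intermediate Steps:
$n = -188$ ($n = -104 - 84 = -188$)
$- 129 \frac{223 + 251}{204 + n} - 122 = - 129 \frac{223 + 251}{204 - 188} - 122 = - 129 \cdot \frac{474}{16} - 122 = - 129 \cdot 474 \cdot \frac{1}{16} - 122 = \left(-129\right) \frac{237}{8} - 122 = - \frac{30573}{8} - 122 = - \frac{31549}{8}$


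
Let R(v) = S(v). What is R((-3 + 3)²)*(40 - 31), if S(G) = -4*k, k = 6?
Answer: -216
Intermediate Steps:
S(G) = -24 (S(G) = -4*6 = -24)
R(v) = -24
R((-3 + 3)²)*(40 - 31) = -24*(40 - 31) = -24*9 = -216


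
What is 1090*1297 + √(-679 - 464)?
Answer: 1413730 + 3*I*√127 ≈ 1.4137e+6 + 33.808*I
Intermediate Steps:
1090*1297 + √(-679 - 464) = 1413730 + √(-1143) = 1413730 + 3*I*√127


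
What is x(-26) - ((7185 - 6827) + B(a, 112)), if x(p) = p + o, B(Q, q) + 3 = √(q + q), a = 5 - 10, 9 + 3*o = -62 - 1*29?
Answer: -1243/3 - 4*√14 ≈ -429.30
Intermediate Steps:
o = -100/3 (o = -3 + (-62 - 1*29)/3 = -3 + (-62 - 29)/3 = -3 + (⅓)*(-91) = -3 - 91/3 = -100/3 ≈ -33.333)
a = -5
B(Q, q) = -3 + √2*√q (B(Q, q) = -3 + √(q + q) = -3 + √(2*q) = -3 + √2*√q)
x(p) = -100/3 + p (x(p) = p - 100/3 = -100/3 + p)
x(-26) - ((7185 - 6827) + B(a, 112)) = (-100/3 - 26) - ((7185 - 6827) + (-3 + √2*√112)) = -178/3 - (358 + (-3 + √2*(4*√7))) = -178/3 - (358 + (-3 + 4*√14)) = -178/3 - (355 + 4*√14) = -178/3 + (-355 - 4*√14) = -1243/3 - 4*√14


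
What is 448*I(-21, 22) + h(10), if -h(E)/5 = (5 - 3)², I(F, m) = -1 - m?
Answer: -10324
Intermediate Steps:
h(E) = -20 (h(E) = -5*(5 - 3)² = -5*2² = -5*4 = -20)
448*I(-21, 22) + h(10) = 448*(-1 - 1*22) - 20 = 448*(-1 - 22) - 20 = 448*(-23) - 20 = -10304 - 20 = -10324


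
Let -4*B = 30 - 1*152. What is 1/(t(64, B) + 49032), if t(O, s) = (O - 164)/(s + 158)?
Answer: 377/18484864 ≈ 2.0395e-5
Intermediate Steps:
B = 61/2 (B = -(30 - 1*152)/4 = -(30 - 152)/4 = -¼*(-122) = 61/2 ≈ 30.500)
t(O, s) = (-164 + O)/(158 + s)
1/(t(64, B) + 49032) = 1/((-164 + 64)/(158 + 61/2) + 49032) = 1/(-100/(377/2) + 49032) = 1/((2/377)*(-100) + 49032) = 1/(-200/377 + 49032) = 1/(18484864/377) = 377/18484864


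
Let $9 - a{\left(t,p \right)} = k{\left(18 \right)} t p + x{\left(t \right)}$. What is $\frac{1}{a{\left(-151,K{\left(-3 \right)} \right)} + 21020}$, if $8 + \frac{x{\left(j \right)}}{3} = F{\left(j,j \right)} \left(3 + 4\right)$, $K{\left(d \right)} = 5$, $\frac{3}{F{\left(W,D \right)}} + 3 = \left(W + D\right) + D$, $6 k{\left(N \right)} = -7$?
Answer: $\frac{456}{9198571} \approx 4.9573 \cdot 10^{-5}$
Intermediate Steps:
$k{\left(N \right)} = - \frac{7}{6}$ ($k{\left(N \right)} = \frac{1}{6} \left(-7\right) = - \frac{7}{6}$)
$F{\left(W,D \right)} = \frac{3}{-3 + W + 2 D}$ ($F{\left(W,D \right)} = \frac{3}{-3 + \left(\left(W + D\right) + D\right)} = \frac{3}{-3 + \left(\left(D + W\right) + D\right)} = \frac{3}{-3 + \left(W + 2 D\right)} = \frac{3}{-3 + W + 2 D}$)
$x{\left(j \right)} = -24 + \frac{63}{-3 + 3 j}$ ($x{\left(j \right)} = -24 + 3 \frac{3}{-3 + j + 2 j} \left(3 + 4\right) = -24 + 3 \frac{3}{-3 + 3 j} 7 = -24 + 3 \frac{21}{-3 + 3 j} = -24 + \frac{63}{-3 + 3 j}$)
$a{\left(t,p \right)} = 9 - \frac{3 \left(15 - 8 t\right)}{-1 + t} + \frac{7 p t}{6}$ ($a{\left(t,p \right)} = 9 - \left(- \frac{7 t}{6} p + \frac{3 \left(15 - 8 t\right)}{-1 + t}\right) = 9 - \left(- \frac{7 p t}{6} + \frac{3 \left(15 - 8 t\right)}{-1 + t}\right) = 9 - \left(\frac{3 \left(15 - 8 t\right)}{-1 + t} - \frac{7 p t}{6}\right) = 9 + \left(- \frac{3 \left(15 - 8 t\right)}{-1 + t} + \frac{7 p t}{6}\right) = 9 - \frac{3 \left(15 - 8 t\right)}{-1 + t} + \frac{7 p t}{6}$)
$\frac{1}{a{\left(-151,K{\left(-3 \right)} \right)} + 21020} = \frac{1}{\frac{-126 + \left(-1 - 151\right) \left(198 + 7 \cdot 5 \left(-151\right)\right)}{6 \left(-1 - 151\right)} + 21020} = \frac{1}{\frac{-126 - 152 \left(198 - 5285\right)}{6 \left(-152\right)} + 21020} = \frac{1}{\frac{1}{6} \left(- \frac{1}{152}\right) \left(-126 - -773224\right) + 21020} = \frac{1}{\frac{1}{6} \left(- \frac{1}{152}\right) \left(-126 + 773224\right) + 21020} = \frac{1}{\frac{1}{6} \left(- \frac{1}{152}\right) 773098 + 21020} = \frac{1}{- \frac{386549}{456} + 21020} = \frac{1}{\frac{9198571}{456}} = \frac{456}{9198571}$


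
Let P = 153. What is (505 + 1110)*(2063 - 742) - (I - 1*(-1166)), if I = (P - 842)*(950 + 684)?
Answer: 3258075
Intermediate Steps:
I = -1125826 (I = (153 - 842)*(950 + 684) = -689*1634 = -1125826)
(505 + 1110)*(2063 - 742) - (I - 1*(-1166)) = (505 + 1110)*(2063 - 742) - (-1125826 - 1*(-1166)) = 1615*1321 - (-1125826 + 1166) = 2133415 - 1*(-1124660) = 2133415 + 1124660 = 3258075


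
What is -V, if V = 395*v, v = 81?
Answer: -31995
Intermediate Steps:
V = 31995 (V = 395*81 = 31995)
-V = -1*31995 = -31995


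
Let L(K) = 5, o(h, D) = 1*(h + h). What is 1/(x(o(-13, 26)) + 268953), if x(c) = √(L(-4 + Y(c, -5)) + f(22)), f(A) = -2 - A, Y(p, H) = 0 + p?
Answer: 268953/72335716228 - I*√19/72335716228 ≈ 3.7181e-6 - 6.0259e-11*I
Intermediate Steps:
Y(p, H) = p
o(h, D) = 2*h (o(h, D) = 1*(2*h) = 2*h)
x(c) = I*√19 (x(c) = √(5 + (-2 - 1*22)) = √(5 + (-2 - 22)) = √(5 - 24) = √(-19) = I*√19)
1/(x(o(-13, 26)) + 268953) = 1/(I*√19 + 268953) = 1/(268953 + I*√19)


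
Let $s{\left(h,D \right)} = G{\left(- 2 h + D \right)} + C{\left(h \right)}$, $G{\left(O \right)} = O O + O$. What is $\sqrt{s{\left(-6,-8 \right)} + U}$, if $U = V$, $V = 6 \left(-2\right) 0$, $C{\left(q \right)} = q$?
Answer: $\sqrt{14} \approx 3.7417$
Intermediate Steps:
$G{\left(O \right)} = O + O^{2}$ ($G{\left(O \right)} = O^{2} + O = O + O^{2}$)
$V = 0$ ($V = \left(-12\right) 0 = 0$)
$s{\left(h,D \right)} = h + \left(D - 2 h\right) \left(1 + D - 2 h\right)$ ($s{\left(h,D \right)} = \left(- 2 h + D\right) \left(1 + \left(- 2 h + D\right)\right) + h = \left(D - 2 h\right) \left(1 + \left(D - 2 h\right)\right) + h = \left(D - 2 h\right) \left(1 + D - 2 h\right) + h = h + \left(D - 2 h\right) \left(1 + D - 2 h\right)$)
$U = 0$
$\sqrt{s{\left(-6,-8 \right)} + U} = \sqrt{\left(-6 + \left(-8 - -12\right) \left(1 - 8 - -12\right)\right) + 0} = \sqrt{\left(-6 + \left(-8 + 12\right) \left(1 - 8 + 12\right)\right) + 0} = \sqrt{\left(-6 + 4 \cdot 5\right) + 0} = \sqrt{\left(-6 + 20\right) + 0} = \sqrt{14 + 0} = \sqrt{14}$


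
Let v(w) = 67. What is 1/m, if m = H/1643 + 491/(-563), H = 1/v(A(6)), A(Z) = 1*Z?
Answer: -61975603/54049208 ≈ -1.1467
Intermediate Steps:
A(Z) = Z
H = 1/67 ≈ 0.014925
m = -54049208/61975603 (m = (1/67)/1643 + 491/(-563) = (1/67)*(1/1643) + 491*(-1/563) = 1/110081 - 491/563 = -54049208/61975603 ≈ -0.87210)
1/m = 1/(-54049208/61975603) = -61975603/54049208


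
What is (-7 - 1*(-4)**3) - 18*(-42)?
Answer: 813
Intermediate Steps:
(-7 - 1*(-4)**3) - 18*(-42) = (-7 - 1*(-64)) + 756 = (-7 + 64) + 756 = 57 + 756 = 813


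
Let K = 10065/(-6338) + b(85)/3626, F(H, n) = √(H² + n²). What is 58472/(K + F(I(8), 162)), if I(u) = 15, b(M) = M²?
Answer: -780766074301220560/873725348639994521 + 5790409658393620344*√2941/873725348639994521 ≈ 358.51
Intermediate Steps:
K = 2324090/5745397 (K = 10065/(-6338) + 85²/3626 = 10065*(-1/6338) + 7225*(1/3626) = -10065/6338 + 7225/3626 = 2324090/5745397 ≈ 0.40451)
58472/(K + F(I(8), 162)) = 58472/(2324090/5745397 + √(15² + 162²)) = 58472/(2324090/5745397 + √(225 + 26244)) = 58472/(2324090/5745397 + √26469) = 58472/(2324090/5745397 + 3*√2941)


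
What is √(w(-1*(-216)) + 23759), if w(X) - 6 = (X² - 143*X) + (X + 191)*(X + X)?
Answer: √215357 ≈ 464.07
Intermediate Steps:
w(X) = 6 + X² - 143*X + 2*X*(191 + X) (w(X) = 6 + ((X² - 143*X) + (X + 191)*(X + X)) = 6 + ((X² - 143*X) + (191 + X)*(2*X)) = 6 + ((X² - 143*X) + 2*X*(191 + X)) = 6 + (X² - 143*X + 2*X*(191 + X)) = 6 + X² - 143*X + 2*X*(191 + X))
√(w(-1*(-216)) + 23759) = √((6 + 3*(-1*(-216))² + 239*(-1*(-216))) + 23759) = √((6 + 3*216² + 239*216) + 23759) = √((6 + 3*46656 + 51624) + 23759) = √((6 + 139968 + 51624) + 23759) = √(191598 + 23759) = √215357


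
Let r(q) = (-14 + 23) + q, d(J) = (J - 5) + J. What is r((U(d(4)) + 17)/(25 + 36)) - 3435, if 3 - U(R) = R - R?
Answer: -208966/61 ≈ -3425.7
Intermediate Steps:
d(J) = -5 + 2*J (d(J) = (-5 + J) + J = -5 + 2*J)
U(R) = 3 (U(R) = 3 - (R - R) = 3 - 1*0 = 3 + 0 = 3)
r(q) = 9 + q
r((U(d(4)) + 17)/(25 + 36)) - 3435 = (9 + (3 + 17)/(25 + 36)) - 3435 = (9 + 20/61) - 3435 = 569/61 - 3435 = -208966/61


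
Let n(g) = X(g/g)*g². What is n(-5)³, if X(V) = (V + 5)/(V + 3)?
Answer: 421875/8 ≈ 52734.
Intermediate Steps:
X(V) = (5 + V)/(3 + V)
n(g) = 3*g²/2 (n(g) = ((5 + g/g)/(3 + g/g))*g² = ((5 + 1)/(3 + 1))*g² = (6/4)*g² = ((¼)*6)*g² = 3*g²/2)
n(-5)³ = ((3/2)*(-5)²)³ = ((3/2)*25)³ = (75/2)³ = 421875/8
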